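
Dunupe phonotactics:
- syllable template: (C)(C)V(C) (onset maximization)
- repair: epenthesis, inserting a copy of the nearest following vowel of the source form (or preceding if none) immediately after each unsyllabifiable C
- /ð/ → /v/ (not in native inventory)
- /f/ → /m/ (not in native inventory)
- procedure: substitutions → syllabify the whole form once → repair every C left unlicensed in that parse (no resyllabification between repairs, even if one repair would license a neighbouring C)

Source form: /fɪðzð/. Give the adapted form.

Substitution: /f/ → /m/, /ð/ → /v/, giving /mɪvzv/.
Syllabifying with onset maximization leaves /z/, /v/ stranded (at most one coda consonant is licensed; onsets may contain at most 2 consonants).
Each unlicensed consonant becomes the onset of a new syllable: /z/ → /zɪ/, /v/ → /vɪ/.

mɪvzɪvɪ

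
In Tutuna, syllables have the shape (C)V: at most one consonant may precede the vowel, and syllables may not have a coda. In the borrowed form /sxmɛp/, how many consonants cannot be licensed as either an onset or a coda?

3

Syllabifying with onset maximization leaves /s/, /x/, /p/ stranded (no codas are permitted; onsets are limited to one consonant).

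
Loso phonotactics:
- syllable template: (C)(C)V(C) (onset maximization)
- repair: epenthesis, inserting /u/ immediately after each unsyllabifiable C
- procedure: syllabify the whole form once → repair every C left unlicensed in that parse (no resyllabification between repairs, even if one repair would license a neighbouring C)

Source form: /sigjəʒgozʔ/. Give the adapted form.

sigjəʒgozʔu

The consonants /ʔ/ cannot be parsed into a legal (C)(C)V(C) syllable (at most one coda consonant is licensed; onsets may contain at most 2 consonants).
Each unlicensed consonant becomes the onset of a new syllable: /ʔ/ → /ʔu/.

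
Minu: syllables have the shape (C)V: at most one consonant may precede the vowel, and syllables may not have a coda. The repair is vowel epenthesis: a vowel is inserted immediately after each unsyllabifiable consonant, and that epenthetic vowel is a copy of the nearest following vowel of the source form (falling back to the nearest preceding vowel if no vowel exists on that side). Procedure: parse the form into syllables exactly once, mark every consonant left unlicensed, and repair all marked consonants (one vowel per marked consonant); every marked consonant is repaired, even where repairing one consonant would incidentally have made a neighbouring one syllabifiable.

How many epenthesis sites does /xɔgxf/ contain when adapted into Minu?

3

The unsyllabifiable consonants are /g/, /x/, /f/; each receives one epenthetic vowel.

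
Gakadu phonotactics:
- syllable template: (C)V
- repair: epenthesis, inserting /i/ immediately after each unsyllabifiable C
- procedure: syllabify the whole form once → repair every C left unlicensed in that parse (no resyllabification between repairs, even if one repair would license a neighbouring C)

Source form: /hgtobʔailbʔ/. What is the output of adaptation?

The consonants /h/, /g/, /b/, /l/, /b/, /ʔ/ cannot be parsed into a legal (C)V syllable (no codas are permitted; onsets are limited to one consonant).
Each unlicensed consonant becomes the onset of a new syllable: /h/ → /hi/, /g/ → /gi/, /b/ → /bi/, /l/ → /li/, /b/ → /bi/, /ʔ/ → /ʔi/.

higitobiʔailibiʔi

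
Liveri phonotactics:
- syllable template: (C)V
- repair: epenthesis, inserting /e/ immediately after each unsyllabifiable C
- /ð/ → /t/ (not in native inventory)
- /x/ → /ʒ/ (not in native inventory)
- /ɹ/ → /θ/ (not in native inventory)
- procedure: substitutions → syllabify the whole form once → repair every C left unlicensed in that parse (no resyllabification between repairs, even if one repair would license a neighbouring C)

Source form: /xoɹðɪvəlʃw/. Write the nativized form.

ʒoθetɪvəleʃewe

Substitution: /x/ → /ʒ/, /ɹ/ → /θ/, /ð/ → /t/, giving /ʒoθtɪvəlʃw/.
The consonants /θ/, /l/, /ʃ/, /w/ cannot be parsed into a legal (C)V syllable (no codas are permitted; onsets are limited to one consonant).
Each unlicensed consonant becomes the onset of a new syllable: /θ/ → /θe/, /l/ → /le/, /ʃ/ → /ʃe/, /w/ → /we/.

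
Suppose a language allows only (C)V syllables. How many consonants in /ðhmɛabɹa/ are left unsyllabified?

The consonants /ð/, /h/, /b/ cannot be parsed into a legal (C)V syllable (no codas are permitted; onsets are limited to one consonant).

3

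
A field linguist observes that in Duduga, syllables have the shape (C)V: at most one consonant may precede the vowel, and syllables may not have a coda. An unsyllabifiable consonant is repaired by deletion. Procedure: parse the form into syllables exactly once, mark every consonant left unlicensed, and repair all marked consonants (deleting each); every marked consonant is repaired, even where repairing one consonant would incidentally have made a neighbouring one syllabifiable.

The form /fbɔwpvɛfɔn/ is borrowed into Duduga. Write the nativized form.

Syllabifying with onset maximization leaves /f/, /w/, /p/, /n/ stranded (no codas are permitted; onsets are limited to one consonant).
Deletion applies to /f/, /w/, /p/, /n/.

bɔvɛfɔ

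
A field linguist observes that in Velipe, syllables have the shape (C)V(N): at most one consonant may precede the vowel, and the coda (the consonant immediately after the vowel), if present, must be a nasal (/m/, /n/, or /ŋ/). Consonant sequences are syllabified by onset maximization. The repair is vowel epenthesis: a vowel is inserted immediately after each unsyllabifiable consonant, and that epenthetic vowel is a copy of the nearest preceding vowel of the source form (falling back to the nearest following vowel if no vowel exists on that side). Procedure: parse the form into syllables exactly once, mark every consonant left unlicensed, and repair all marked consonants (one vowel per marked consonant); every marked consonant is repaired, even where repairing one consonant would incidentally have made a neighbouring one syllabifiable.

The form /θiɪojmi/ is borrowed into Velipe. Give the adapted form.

Under (C)V(N), the unsyllabifiable consonants are /j/ (only a nasal (/m/, /n/, or /ŋ/) is licensed in coda position; onsets are limited to one consonant).
Epenthesis after each stranded consonant: /j/ → /jo/.

θiɪojomi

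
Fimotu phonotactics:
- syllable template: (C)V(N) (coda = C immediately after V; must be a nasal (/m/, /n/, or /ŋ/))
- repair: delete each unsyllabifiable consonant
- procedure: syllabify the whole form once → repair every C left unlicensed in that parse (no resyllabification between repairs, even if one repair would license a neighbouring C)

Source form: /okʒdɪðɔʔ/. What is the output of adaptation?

odɪðɔ

Under (C)V(N), the unsyllabifiable consonants are /k/, /ʒ/, /ʔ/ (only a nasal (/m/, /n/, or /ŋ/) is licensed in coda position; onsets are limited to one consonant).
Deleting the stranded consonants removes /k/, /ʒ/, /ʔ/.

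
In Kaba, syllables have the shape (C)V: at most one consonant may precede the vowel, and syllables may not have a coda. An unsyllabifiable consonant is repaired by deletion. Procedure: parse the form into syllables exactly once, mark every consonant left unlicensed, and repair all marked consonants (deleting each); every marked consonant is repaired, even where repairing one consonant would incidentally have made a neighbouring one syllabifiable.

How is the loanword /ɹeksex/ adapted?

ɹese

The consonants /k/, /x/ cannot be parsed into a legal (C)V syllable (no codas are permitted; onsets are limited to one consonant).
Deletion applies to /k/, /x/.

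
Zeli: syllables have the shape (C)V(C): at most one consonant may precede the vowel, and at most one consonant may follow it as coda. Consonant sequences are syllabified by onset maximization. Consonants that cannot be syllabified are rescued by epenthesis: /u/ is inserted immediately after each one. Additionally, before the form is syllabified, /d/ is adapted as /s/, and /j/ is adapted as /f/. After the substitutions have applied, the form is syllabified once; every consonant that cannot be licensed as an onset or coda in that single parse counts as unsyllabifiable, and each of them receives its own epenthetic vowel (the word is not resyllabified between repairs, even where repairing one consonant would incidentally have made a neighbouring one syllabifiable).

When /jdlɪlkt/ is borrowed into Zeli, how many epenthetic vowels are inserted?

After substitution the input is /fslɪlkt/.
The unsyllabifiable consonants are /f/, /s/, /k/, /t/; each receives one epenthetic vowel.

4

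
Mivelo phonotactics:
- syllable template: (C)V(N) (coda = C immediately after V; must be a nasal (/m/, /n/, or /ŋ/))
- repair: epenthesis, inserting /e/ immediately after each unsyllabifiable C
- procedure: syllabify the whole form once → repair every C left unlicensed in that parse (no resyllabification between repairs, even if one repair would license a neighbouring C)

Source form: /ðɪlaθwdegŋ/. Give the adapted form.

Syllabifying with onset maximization leaves /θ/, /w/, /g/, /ŋ/ stranded (only a nasal (/m/, /n/, or /ŋ/) is licensed in coda position; onsets are limited to one consonant).
Each unlicensed consonant becomes the onset of a new syllable: /θ/ → /θe/, /w/ → /we/, /g/ → /ge/, /ŋ/ → /ŋe/.

ðɪlaθewedegeŋe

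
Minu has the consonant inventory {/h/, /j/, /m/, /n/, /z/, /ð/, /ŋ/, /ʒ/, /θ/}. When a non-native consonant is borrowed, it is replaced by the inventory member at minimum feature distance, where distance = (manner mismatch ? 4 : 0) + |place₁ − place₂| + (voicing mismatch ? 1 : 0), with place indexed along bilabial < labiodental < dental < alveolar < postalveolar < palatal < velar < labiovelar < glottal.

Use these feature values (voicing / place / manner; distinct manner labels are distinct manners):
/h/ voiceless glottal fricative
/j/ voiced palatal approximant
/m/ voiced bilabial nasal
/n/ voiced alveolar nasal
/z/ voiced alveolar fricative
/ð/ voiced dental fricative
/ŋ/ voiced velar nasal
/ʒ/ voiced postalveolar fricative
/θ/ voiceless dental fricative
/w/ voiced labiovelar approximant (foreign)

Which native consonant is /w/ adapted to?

j

/j/ is closest: same manner (approximant), place distance 2 (labiovelar→palatal), same voicing; total 2. Next closest is /ŋ/ at distance 5.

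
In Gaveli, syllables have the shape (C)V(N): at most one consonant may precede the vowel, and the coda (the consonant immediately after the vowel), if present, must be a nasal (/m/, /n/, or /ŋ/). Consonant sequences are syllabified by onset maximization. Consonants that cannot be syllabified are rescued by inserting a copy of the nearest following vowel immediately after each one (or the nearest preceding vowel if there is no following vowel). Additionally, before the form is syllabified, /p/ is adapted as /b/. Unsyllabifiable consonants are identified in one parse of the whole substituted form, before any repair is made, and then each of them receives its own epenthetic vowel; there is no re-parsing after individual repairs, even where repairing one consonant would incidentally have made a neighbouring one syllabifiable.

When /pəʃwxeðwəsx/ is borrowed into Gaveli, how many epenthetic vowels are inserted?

After substitution the input is /bəʃwxeðwəsx/.
The unsyllabifiable consonants are /ʃ/, /w/, /ð/, /s/, /x/; each receives one epenthetic vowel.

5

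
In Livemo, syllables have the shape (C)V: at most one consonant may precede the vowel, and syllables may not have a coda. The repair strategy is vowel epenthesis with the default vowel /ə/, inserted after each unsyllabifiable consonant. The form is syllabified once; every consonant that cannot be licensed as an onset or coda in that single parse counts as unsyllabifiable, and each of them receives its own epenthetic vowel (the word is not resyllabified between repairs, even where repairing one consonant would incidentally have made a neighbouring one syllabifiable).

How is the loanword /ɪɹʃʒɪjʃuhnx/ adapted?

Under (C)V, the unsyllabifiable consonants are /ɹ/, /ʃ/, /j/, /h/, /n/, /x/ (no codas are permitted; onsets are limited to one consonant).
Each unlicensed consonant becomes the onset of a new syllable: /ɹ/ → /ɹə/, /ʃ/ → /ʃə/, /j/ → /jə/, /h/ → /hə/, /n/ → /nə/, /x/ → /xə/.

ɪɹəʃəʒɪjəʃuhənəxə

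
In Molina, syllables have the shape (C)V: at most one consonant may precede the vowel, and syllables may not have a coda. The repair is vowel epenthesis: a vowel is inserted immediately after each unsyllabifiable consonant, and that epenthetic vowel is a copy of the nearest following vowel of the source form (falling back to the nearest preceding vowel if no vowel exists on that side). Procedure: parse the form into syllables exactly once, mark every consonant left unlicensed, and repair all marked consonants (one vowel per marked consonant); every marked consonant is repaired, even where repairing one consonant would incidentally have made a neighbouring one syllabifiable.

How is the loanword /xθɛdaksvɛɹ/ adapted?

xɛθɛdakɛsɛvɛɹɛ

The consonants /x/, /k/, /s/, /ɹ/ cannot be parsed into a legal (C)V syllable (no codas are permitted; onsets are limited to one consonant).
Inserting the epenthetic vowel yields /x/ → /xɛ/, /k/ → /kɛ/, /s/ → /sɛ/, /ɹ/ → /ɹɛ/.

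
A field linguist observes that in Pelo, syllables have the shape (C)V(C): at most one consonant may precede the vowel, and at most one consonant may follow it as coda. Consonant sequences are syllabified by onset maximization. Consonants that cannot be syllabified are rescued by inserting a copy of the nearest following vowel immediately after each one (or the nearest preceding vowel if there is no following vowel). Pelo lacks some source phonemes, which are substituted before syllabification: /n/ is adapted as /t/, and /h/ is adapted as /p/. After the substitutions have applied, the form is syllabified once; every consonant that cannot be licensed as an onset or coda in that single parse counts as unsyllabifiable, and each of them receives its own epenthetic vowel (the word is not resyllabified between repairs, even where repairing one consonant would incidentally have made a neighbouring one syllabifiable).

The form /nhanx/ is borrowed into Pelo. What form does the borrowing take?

Substitution: /n/ → /t/, /h/ → /p/, giving /tpatx/.
Under (C)V(C), the unsyllabifiable consonants are /t/, /x/ (at most one coda consonant is licensed; onsets are limited to one consonant).
Inserting the epenthetic vowel yields /t/ → /ta/, /x/ → /xa/.

tapatxa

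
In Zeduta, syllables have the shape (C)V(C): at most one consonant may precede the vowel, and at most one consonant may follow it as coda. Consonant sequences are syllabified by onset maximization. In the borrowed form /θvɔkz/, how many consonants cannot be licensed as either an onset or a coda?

2

Under (C)V(C), the unsyllabifiable consonants are /θ/, /z/ (at most one coda consonant is licensed; onsets are limited to one consonant).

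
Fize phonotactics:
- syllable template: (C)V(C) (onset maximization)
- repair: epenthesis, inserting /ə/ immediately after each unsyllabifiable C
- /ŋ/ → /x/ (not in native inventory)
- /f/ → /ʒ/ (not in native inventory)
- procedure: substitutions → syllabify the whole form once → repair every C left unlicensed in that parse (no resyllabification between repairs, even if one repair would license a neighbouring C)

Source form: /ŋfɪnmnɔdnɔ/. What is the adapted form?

xəʒɪnmənɔdnɔ

Substitution: /ŋ/ → /x/, /f/ → /ʒ/, giving /xʒɪnmnɔdnɔ/.
The consonants /x/, /m/ cannot be parsed into a legal (C)V(C) syllable (at most one coda consonant is licensed; onsets are limited to one consonant).
Inserting the epenthetic vowel yields /x/ → /xə/, /m/ → /mə/.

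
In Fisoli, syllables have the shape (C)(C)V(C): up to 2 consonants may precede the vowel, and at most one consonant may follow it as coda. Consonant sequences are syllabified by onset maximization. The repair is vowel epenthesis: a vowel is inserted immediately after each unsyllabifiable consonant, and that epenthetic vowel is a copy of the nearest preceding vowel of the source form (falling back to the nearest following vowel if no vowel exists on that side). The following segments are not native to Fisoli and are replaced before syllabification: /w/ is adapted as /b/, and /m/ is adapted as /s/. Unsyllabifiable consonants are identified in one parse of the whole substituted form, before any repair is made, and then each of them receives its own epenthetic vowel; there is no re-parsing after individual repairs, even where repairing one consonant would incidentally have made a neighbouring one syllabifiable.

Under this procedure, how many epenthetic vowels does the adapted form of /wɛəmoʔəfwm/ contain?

After substitution the input is /bɛəsoʔəfbs/.
The unsyllabifiable consonants are /b/, /s/; each receives one epenthetic vowel.

2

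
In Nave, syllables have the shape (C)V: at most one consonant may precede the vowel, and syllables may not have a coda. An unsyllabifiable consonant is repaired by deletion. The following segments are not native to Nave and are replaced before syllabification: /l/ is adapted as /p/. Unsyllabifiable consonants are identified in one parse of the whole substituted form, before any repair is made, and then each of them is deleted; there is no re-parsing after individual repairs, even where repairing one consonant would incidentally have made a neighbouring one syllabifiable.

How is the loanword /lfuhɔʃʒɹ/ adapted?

fuhɔ

Substitution: /l/ → /p/, giving /pfuhɔʃʒɹ/.
Syllabifying with onset maximization leaves /p/, /ʃ/, /ʒ/, /ɹ/ stranded (no codas are permitted; onsets are limited to one consonant).
Each unlicensed consonant is deleted: /p/, /ʃ/, /ʒ/, /ɹ/.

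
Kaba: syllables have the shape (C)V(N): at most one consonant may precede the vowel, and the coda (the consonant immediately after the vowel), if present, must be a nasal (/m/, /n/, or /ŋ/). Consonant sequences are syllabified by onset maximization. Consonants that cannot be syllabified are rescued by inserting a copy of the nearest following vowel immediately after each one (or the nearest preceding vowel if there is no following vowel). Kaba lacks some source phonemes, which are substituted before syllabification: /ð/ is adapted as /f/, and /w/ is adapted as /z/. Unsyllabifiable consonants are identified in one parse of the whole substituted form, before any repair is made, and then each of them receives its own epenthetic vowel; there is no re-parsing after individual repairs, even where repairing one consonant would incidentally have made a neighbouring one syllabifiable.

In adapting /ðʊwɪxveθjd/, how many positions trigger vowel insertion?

4

After substitution the input is /fʊzɪxveθjd/.
The unsyllabifiable consonants are /x/, /θ/, /j/, /d/; each receives one epenthetic vowel.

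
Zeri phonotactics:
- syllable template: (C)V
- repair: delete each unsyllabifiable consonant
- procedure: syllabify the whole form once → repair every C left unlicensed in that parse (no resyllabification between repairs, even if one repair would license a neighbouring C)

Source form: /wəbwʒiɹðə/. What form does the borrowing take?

wəʒiðə

The consonants /b/, /w/, /ɹ/ cannot be parsed into a legal (C)V syllable (no codas are permitted; onsets are limited to one consonant).
Deletion applies to /b/, /w/, /ɹ/.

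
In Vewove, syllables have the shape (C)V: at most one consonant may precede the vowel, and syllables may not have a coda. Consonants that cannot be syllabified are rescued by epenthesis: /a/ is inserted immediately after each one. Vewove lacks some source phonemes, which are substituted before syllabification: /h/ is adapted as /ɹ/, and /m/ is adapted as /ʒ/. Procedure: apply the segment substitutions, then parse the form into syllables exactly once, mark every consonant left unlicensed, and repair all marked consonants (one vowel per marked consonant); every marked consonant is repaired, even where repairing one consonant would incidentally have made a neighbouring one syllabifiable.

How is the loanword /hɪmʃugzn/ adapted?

ɹɪʒaʃugazana

Substitution: /h/ → /ɹ/, /m/ → /ʒ/, giving /ɹɪʒʃugzn/.
Syllabifying with onset maximization leaves /ʒ/, /g/, /z/, /n/ stranded (no codas are permitted; onsets are limited to one consonant).
Epenthesis after each stranded consonant: /ʒ/ → /ʒa/, /g/ → /ga/, /z/ → /za/, /n/ → /na/.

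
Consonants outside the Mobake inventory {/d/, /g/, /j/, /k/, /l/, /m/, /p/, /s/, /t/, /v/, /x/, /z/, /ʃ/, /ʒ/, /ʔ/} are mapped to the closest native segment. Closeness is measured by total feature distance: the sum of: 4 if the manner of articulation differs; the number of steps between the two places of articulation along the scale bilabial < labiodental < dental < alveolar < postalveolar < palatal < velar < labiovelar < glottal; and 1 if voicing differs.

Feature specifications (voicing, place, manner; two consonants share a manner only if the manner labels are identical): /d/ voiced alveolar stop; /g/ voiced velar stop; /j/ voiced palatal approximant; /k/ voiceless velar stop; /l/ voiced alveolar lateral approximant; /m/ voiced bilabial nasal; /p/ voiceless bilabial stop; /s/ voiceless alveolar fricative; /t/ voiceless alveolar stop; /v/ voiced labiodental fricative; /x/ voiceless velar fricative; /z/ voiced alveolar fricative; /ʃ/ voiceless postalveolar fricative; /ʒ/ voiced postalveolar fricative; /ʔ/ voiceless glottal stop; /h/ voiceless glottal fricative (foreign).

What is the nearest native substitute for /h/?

/x/ is closest: same manner (fricative), place distance 2 (glottal→velar), same voicing; total 2. Next closest is /ʃ/ at distance 4.

x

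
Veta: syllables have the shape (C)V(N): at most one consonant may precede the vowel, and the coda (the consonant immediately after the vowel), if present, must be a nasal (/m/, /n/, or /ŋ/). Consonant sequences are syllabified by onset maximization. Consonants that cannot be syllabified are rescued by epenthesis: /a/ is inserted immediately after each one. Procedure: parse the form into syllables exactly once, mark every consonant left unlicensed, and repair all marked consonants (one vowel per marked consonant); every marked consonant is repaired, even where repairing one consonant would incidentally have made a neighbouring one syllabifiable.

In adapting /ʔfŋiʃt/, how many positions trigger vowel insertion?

4

The unsyllabifiable consonants are /ʔ/, /f/, /ʃ/, /t/; each receives one epenthetic vowel.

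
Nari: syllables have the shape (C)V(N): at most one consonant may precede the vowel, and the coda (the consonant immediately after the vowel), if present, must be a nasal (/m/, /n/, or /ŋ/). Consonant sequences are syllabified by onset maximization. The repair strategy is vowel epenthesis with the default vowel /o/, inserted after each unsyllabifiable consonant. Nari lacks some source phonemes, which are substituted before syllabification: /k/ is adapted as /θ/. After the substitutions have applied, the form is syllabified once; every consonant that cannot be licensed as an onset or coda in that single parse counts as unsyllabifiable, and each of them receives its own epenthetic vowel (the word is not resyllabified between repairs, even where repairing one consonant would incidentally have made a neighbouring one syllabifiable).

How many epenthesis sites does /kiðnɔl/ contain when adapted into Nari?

After substitution the input is /θiðnɔl/.
The unsyllabifiable consonants are /ð/, /l/; each receives one epenthetic vowel.

2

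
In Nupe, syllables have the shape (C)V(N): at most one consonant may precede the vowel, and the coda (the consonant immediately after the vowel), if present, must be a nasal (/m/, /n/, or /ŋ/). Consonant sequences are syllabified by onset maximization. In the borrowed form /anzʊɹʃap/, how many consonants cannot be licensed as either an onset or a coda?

2

Syllabifying with onset maximization leaves /ɹ/, /p/ stranded (only a nasal (/m/, /n/, or /ŋ/) is licensed in coda position; onsets are limited to one consonant).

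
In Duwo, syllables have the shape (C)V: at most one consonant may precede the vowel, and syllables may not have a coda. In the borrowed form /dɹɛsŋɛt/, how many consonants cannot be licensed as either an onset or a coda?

The consonants /d/, /s/, /t/ cannot be parsed into a legal (C)V syllable (no codas are permitted; onsets are limited to one consonant).

3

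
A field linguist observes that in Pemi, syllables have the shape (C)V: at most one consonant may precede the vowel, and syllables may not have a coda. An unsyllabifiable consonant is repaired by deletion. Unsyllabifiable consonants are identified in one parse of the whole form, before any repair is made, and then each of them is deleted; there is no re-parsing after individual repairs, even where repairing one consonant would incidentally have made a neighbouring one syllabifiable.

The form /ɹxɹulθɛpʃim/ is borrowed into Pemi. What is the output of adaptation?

ɹuθɛʃi

Syllabifying with onset maximization leaves /ɹ/, /x/, /l/, /p/, /m/ stranded (no codas are permitted; onsets are limited to one consonant).
Deletion applies to /ɹ/, /x/, /l/, /p/, /m/.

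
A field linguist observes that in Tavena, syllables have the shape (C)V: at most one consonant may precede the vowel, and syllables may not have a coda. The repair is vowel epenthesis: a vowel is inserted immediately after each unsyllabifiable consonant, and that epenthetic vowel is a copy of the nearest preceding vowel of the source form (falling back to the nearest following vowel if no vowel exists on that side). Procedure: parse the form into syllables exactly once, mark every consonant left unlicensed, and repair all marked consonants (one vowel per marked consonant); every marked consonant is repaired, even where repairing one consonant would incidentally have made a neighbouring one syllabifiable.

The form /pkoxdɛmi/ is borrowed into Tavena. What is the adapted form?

pokoxodɛmi

Syllabifying with onset maximization leaves /p/, /x/ stranded (no codas are permitted; onsets are limited to one consonant).
Epenthesis after each stranded consonant: /p/ → /po/, /x/ → /xo/.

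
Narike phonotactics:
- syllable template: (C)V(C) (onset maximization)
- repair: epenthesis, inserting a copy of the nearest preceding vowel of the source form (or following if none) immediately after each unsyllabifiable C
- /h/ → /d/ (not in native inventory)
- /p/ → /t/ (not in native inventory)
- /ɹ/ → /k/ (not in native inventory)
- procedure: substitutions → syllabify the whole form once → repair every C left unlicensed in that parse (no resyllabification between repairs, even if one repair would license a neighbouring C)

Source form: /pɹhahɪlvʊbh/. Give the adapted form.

takadadɪlvʊbdʊ

Substitution: /p/ → /t/, /ɹ/ → /k/, /h/ → /d/, giving /tkdadɪlvʊbd/.
The consonants /t/, /k/, /d/ cannot be parsed into a legal (C)V(C) syllable (at most one coda consonant is licensed; onsets are limited to one consonant).
Epenthesis after each stranded consonant: /t/ → /ta/, /k/ → /ka/, /d/ → /dʊ/.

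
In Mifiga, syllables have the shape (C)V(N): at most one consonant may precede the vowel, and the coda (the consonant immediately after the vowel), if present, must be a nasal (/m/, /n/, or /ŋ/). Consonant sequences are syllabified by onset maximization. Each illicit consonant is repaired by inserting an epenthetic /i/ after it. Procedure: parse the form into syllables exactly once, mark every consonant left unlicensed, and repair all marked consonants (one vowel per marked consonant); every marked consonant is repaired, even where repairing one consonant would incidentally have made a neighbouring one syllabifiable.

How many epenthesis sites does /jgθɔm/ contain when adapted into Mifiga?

The unsyllabifiable consonants are /j/, /g/; each receives one epenthetic vowel.

2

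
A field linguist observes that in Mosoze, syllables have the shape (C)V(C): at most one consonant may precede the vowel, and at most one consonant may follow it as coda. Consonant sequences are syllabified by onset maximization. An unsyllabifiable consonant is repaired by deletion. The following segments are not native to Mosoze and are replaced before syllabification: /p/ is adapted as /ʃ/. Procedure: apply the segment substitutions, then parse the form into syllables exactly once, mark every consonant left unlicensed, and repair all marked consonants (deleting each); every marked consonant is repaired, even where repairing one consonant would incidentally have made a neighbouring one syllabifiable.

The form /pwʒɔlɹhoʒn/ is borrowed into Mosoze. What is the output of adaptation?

ʒɔlhoʒ

Substitution: /p/ → /ʃ/, giving /ʃwʒɔlɹhoʒn/.
Syllabifying with onset maximization leaves /ʃ/, /w/, /ɹ/, /n/ stranded (at most one coda consonant is licensed; onsets are limited to one consonant).
Each unlicensed consonant is deleted: /ʃ/, /w/, /ɹ/, /n/.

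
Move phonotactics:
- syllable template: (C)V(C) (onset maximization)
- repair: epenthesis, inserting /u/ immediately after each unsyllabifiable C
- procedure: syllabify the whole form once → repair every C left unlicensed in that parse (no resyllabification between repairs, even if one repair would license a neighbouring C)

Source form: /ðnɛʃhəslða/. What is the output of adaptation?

ðunɛʃhəsluða

The consonants /ð/, /l/ cannot be parsed into a legal (C)V(C) syllable (at most one coda consonant is licensed; onsets are limited to one consonant).
Epenthesis after each stranded consonant: /ð/ → /ðu/, /l/ → /lu/.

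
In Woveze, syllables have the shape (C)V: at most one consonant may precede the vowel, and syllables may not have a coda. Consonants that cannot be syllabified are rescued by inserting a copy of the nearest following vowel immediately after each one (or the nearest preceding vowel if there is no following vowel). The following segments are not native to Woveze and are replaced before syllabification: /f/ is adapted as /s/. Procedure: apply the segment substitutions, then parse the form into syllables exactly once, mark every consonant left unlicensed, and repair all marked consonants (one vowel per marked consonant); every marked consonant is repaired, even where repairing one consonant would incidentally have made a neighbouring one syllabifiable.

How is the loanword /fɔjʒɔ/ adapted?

sɔjɔʒɔ

Substitution: /f/ → /s/, giving /sɔjʒɔ/.
Syllabifying with onset maximization leaves /j/ stranded (no codas are permitted; onsets are limited to one consonant).
Each unlicensed consonant becomes the onset of a new syllable: /j/ → /jɔ/.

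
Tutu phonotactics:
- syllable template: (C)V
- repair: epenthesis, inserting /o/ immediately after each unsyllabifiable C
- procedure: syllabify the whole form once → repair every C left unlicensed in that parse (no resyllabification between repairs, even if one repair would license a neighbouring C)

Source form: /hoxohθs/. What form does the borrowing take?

hoxohoθoso

The consonants /h/, /θ/, /s/ cannot be parsed into a legal (C)V syllable (no codas are permitted; onsets are limited to one consonant).
Epenthesis after each stranded consonant: /h/ → /ho/, /θ/ → /θo/, /s/ → /so/.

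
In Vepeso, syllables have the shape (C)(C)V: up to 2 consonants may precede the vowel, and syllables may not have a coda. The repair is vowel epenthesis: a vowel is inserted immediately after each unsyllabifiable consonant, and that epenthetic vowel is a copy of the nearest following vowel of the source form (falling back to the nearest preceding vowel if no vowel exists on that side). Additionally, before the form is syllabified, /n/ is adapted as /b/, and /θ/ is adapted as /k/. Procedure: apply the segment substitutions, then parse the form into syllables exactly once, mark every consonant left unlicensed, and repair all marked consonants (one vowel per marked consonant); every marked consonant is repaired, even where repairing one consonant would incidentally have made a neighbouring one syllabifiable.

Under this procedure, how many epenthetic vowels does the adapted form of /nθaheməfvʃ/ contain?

After substitution the input is /bkaheməfvʃ/.
The unsyllabifiable consonants are /f/, /v/, /ʃ/; each receives one epenthetic vowel.

3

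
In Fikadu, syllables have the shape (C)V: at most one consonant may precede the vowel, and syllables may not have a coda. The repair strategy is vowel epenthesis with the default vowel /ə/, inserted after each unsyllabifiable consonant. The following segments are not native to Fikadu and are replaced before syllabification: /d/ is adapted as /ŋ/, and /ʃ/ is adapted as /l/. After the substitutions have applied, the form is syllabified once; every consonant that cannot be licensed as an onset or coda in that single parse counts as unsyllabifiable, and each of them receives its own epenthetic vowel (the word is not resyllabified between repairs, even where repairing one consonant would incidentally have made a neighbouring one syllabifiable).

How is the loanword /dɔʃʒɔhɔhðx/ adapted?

ŋɔləʒɔhɔhəðəxə

Substitution: /d/ → /ŋ/, /ʃ/ → /l/, giving /ŋɔlʒɔhɔhðx/.
Syllabifying with onset maximization leaves /l/, /h/, /ð/, /x/ stranded (no codas are permitted; onsets are limited to one consonant).
Inserting the epenthetic vowel yields /l/ → /lə/, /h/ → /hə/, /ð/ → /ðə/, /x/ → /xə/.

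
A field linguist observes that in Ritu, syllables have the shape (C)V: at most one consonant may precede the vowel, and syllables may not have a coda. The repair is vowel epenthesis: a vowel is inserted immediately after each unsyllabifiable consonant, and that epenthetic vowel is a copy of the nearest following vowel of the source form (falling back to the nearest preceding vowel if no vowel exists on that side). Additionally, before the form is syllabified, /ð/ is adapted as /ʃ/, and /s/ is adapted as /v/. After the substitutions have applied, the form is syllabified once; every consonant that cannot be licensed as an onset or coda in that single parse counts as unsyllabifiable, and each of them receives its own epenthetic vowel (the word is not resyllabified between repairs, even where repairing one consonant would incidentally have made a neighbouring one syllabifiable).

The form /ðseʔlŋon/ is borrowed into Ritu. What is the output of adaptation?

ʃeveʔoloŋono

Substitution: /ð/ → /ʃ/, /s/ → /v/, giving /ʃveʔlŋon/.
The consonants /ʃ/, /ʔ/, /l/, /n/ cannot be parsed into a legal (C)V syllable (no codas are permitted; onsets are limited to one consonant).
Each unlicensed consonant becomes the onset of a new syllable: /ʃ/ → /ʃe/, /ʔ/ → /ʔo/, /l/ → /lo/, /n/ → /no/.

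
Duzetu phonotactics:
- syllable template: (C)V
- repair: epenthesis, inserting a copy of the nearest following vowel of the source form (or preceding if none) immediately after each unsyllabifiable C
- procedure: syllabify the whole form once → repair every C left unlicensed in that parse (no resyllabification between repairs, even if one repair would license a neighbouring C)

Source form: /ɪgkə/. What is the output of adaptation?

Under (C)V, the unsyllabifiable consonants are /g/ (no codas are permitted; onsets are limited to one consonant).
Epenthesis after each stranded consonant: /g/ → /gə/.

ɪgəkə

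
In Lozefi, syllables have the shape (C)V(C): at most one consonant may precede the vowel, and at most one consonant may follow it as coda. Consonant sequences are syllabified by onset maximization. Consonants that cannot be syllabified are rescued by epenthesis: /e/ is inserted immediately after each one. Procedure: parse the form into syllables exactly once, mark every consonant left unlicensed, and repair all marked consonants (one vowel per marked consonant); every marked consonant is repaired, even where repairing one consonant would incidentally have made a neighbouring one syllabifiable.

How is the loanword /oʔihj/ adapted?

oʔihje

Syllabifying with onset maximization leaves /j/ stranded (at most one coda consonant is licensed; onsets are limited to one consonant).
Inserting the epenthetic vowel yields /j/ → /je/.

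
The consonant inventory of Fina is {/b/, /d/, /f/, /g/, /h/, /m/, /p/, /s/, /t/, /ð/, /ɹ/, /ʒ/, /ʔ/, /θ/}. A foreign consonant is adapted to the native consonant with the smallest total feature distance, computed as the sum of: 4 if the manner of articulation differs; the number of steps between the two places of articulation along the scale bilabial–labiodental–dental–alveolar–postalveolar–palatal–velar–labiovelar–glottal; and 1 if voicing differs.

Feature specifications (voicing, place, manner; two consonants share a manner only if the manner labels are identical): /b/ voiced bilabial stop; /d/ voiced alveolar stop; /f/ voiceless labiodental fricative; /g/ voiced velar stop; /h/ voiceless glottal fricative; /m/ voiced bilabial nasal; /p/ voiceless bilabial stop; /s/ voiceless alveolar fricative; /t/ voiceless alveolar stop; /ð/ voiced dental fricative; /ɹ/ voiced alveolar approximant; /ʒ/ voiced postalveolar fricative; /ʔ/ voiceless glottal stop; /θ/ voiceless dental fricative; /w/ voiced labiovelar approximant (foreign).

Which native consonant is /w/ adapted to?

ɹ

/ɹ/ is closest: same manner (approximant), place distance 4 (labiovelar→alveolar), same voicing; total 4. Next closest is /g/ at distance 5.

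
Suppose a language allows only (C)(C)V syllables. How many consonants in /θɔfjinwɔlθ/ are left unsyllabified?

The consonants /l/, /θ/ cannot be parsed into a legal (C)(C)V syllable (no codas are permitted; onsets may contain at most 2 consonants).

2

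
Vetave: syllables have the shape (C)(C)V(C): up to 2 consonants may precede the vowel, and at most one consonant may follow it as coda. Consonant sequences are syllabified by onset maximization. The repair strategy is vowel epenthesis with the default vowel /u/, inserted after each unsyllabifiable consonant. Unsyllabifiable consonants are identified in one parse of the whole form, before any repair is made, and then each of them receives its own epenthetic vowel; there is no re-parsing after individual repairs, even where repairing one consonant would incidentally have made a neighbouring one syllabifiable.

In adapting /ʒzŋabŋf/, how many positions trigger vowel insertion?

The unsyllabifiable consonants are /ʒ/, /ŋ/, /f/; each receives one epenthetic vowel.

3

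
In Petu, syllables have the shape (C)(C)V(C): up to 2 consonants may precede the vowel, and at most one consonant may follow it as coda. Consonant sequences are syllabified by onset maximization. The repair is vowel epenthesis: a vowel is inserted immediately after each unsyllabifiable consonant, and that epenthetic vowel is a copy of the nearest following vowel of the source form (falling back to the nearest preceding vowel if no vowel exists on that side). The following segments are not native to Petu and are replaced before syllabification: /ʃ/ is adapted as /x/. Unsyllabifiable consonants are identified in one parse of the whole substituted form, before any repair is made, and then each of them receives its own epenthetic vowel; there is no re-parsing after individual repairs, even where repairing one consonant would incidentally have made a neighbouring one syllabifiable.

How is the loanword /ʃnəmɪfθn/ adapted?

Substitution: /ʃ/ → /x/, giving /xnəmɪfθn/.
Syllabifying with onset maximization leaves /θ/, /n/ stranded (at most one coda consonant is licensed; onsets may contain at most 2 consonants).
Inserting the epenthetic vowel yields /θ/ → /θɪ/, /n/ → /nɪ/.

xnəmɪfθɪnɪ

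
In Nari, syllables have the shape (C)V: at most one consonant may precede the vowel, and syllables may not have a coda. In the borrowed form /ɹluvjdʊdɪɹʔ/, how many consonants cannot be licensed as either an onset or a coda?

The consonants /ɹ/, /v/, /j/, /ɹ/, /ʔ/ cannot be parsed into a legal (C)V syllable (no codas are permitted; onsets are limited to one consonant).

5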